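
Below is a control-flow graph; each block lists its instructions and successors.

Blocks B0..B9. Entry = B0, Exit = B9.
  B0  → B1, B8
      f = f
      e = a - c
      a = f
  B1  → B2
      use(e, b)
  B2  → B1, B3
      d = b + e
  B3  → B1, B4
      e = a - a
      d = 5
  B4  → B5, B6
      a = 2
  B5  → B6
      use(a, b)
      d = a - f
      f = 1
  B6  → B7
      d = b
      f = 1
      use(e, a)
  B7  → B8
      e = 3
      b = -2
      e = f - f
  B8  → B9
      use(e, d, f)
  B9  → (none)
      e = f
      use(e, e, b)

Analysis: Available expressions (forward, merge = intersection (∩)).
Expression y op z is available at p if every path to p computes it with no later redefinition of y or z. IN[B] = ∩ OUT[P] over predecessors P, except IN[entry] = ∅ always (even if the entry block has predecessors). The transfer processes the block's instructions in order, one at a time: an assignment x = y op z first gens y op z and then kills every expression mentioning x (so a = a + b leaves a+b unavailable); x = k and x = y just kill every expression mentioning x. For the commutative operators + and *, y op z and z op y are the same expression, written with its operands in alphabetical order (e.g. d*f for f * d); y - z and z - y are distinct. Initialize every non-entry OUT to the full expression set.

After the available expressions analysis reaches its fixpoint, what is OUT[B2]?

Answer: {b+e}

Trace:
Converged values:
  B0:  IN={}  OUT={}
  B1:  IN={}  OUT={}
  B2:  IN={}  OUT={b+e}
  B3:  IN={b+e}  OUT={a-a}
  B4:  IN={a-a}  OUT={}
  B5:  IN={}  OUT={}
  B6:  IN={}  OUT={}
  B7:  IN={}  OUT={f-f}
  B8:  IN={}  OUT={}
  B9:  IN={}  OUT={}

Merge at B2: IN[B2] = OUT[B1] = {}
Applying B2's transfer function to that IN value gives OUT[B2] (row B2 above).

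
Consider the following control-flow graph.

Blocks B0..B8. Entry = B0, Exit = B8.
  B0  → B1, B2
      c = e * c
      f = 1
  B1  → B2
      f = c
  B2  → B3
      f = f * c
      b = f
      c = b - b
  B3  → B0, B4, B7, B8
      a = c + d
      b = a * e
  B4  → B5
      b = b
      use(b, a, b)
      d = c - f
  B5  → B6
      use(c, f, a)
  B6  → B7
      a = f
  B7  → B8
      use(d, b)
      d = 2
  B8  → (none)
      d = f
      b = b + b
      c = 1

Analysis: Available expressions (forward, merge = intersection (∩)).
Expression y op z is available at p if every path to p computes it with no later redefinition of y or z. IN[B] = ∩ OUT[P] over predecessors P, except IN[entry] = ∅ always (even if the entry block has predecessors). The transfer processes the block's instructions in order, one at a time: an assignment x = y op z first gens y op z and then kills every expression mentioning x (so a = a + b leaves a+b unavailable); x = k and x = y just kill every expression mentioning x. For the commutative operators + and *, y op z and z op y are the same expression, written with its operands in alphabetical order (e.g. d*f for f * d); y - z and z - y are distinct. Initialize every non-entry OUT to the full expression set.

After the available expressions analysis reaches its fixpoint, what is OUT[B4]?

Answer: {a*e, c-f}

Derivation:
Converged values:
  B0:  IN={}  OUT={}
  B1:  IN={}  OUT={}
  B2:  IN={}  OUT={b-b}
  B3:  IN={b-b}  OUT={a*e, c+d}
  B4:  IN={a*e, c+d}  OUT={a*e, c-f}
  B5:  IN={a*e, c-f}  OUT={a*e, c-f}
  B6:  IN={a*e, c-f}  OUT={c-f}
  B7:  IN={}  OUT={}
  B8:  IN={}  OUT={}

Merge at B4: IN[B4] = OUT[B3] = {a*e, c+d}
Applying B4's transfer function to that IN value gives OUT[B4] (row B4 above).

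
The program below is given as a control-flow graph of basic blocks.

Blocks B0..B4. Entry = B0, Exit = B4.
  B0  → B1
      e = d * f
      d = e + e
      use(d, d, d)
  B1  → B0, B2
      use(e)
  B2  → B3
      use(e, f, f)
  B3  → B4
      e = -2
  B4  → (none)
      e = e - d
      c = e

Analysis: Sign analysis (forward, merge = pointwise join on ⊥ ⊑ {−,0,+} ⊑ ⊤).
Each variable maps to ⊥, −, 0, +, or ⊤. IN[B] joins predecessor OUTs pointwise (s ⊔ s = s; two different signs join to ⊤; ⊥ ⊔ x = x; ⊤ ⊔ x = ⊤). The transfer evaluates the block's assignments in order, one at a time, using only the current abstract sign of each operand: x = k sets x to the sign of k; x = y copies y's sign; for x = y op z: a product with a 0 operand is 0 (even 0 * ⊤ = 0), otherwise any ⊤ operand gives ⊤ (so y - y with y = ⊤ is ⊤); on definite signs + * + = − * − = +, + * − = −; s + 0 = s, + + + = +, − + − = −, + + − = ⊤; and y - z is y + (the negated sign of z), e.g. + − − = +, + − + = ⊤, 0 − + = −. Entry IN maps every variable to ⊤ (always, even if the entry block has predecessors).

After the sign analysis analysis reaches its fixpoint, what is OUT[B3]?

Per-block solution:
  B0:  IN=(all ⊤)  OUT=(all ⊤)
  B1:  IN=(all ⊤)  OUT=(all ⊤)
  B2:  IN=(all ⊤)  OUT=(all ⊤)
  B3:  IN=(all ⊤)  OUT={e:-; rest ⊤}
  B4:  IN={e:-; rest ⊤}  OUT=(all ⊤)

Merge at B3: IN[B3] = OUT[B2] = {a: ⊤, b: ⊤, c: ⊤, d: ⊤, e: ⊤, f: ⊤}
Applying B3's transfer function to that IN value gives OUT[B3] (row B3 above).

Answer: {a: ⊤, b: ⊤, c: ⊤, d: ⊤, e: -, f: ⊤}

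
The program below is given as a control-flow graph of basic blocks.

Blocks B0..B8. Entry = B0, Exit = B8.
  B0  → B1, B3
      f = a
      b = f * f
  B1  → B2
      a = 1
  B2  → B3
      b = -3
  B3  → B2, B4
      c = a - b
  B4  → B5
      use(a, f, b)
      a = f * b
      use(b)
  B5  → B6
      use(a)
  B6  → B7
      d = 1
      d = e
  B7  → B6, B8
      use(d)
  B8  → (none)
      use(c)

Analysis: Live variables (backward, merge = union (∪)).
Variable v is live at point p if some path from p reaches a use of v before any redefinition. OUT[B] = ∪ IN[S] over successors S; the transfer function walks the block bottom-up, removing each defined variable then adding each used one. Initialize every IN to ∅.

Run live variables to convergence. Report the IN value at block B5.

Per-block solution:
  B0: | IN={a, e} | OUT={a, b, e, f}
  B1: | IN={e, f} | OUT={a, e, f}
  B2: | IN={a, e, f} | OUT={a, b, e, f}
  B3: | IN={a, b, e, f} | OUT={a, b, c, e, f}
  B4: | IN={a, b, c, e, f} | OUT={a, c, e}
  B5: | IN={a, c, e} | OUT={c, e}
  B6: | IN={c, e} | OUT={c, d, e}
  B7: | IN={c, d, e} | OUT={c, e}
  B8: | IN={c} | OUT={}

Merge at B5: OUT[B5] = IN[B6] = {c, e}
Applying B5's transfer function to that OUT value gives IN[B5] (row B5 above).

Answer: {a, c, e}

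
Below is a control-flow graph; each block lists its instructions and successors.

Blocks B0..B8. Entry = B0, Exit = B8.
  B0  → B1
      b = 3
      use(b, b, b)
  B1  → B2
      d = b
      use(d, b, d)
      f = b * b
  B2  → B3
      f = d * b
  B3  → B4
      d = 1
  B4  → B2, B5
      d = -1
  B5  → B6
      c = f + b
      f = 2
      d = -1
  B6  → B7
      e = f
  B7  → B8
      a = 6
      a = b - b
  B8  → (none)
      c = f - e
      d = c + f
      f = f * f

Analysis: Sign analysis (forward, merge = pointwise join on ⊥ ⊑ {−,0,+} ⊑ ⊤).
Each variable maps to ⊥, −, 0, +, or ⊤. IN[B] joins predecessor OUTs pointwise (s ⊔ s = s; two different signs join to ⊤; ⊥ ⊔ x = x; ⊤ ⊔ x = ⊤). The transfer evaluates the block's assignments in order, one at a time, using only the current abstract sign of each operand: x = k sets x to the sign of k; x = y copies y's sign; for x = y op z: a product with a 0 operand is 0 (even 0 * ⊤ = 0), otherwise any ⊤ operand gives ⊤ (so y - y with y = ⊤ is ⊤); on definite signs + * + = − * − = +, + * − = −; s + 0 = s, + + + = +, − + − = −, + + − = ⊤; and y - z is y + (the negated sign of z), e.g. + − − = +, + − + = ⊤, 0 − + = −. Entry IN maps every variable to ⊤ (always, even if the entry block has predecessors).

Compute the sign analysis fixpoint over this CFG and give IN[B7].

Answer: {a: ⊤, b: +, c: ⊤, d: -, e: +, f: +}

Derivation:
Per-block solution:
  B0: | IN=(all ⊤) | OUT={b:+; rest ⊤}
  B1: | IN={b:+; rest ⊤} | OUT={b:+, d:+, f:+; rest ⊤}
  B2: | IN={b:+; rest ⊤} | OUT={b:+; rest ⊤}
  B3: | IN={b:+; rest ⊤} | OUT={b:+, d:+; rest ⊤}
  B4: | IN={b:+, d:+; rest ⊤} | OUT={b:+, d:-; rest ⊤}
  B5: | IN={b:+, d:-; rest ⊤} | OUT={b:+, d:-, f:+; rest ⊤}
  B6: | IN={b:+, d:-, f:+; rest ⊤} | OUT={b:+, d:-, e:+, f:+; rest ⊤}
  B7: | IN={b:+, d:-, e:+, f:+; rest ⊤} | OUT={b:+, d:-, e:+, f:+; rest ⊤}
  B8: | IN={b:+, d:-, e:+, f:+; rest ⊤} | OUT={b:+, e:+, f:+; rest ⊤}

Merge at B7: IN[B7] = OUT[B6] = {a: ⊤, b: +, c: ⊤, d: -, e: +, f: +}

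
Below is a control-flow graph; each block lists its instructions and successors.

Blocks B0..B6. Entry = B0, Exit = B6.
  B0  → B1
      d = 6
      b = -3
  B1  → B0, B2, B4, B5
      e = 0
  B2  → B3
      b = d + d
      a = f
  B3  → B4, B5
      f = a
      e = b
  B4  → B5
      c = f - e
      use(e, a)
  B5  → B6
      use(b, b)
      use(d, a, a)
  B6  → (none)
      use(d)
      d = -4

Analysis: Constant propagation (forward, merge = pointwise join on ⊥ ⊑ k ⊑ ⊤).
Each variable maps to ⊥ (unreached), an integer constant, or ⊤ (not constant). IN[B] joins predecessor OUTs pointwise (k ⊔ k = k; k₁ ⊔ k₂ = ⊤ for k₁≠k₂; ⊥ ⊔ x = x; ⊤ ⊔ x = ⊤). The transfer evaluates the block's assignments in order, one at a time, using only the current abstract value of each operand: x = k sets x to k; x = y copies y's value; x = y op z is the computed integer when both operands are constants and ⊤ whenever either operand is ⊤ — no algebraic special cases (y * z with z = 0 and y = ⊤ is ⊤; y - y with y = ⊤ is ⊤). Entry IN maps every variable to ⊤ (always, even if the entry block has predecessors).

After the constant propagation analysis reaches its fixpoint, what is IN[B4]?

Converged values:
  B0:   IN=(all ⊤)   OUT={b:-3, d:6; rest ⊤}
  B1:   IN={b:-3, d:6; rest ⊤}   OUT={b:-3, d:6, e:0; rest ⊤}
  B2:   IN={b:-3, d:6, e:0; rest ⊤}   OUT={b:12, d:6, e:0; rest ⊤}
  B3:   IN={b:12, d:6, e:0; rest ⊤}   OUT={b:12, d:6, e:12; rest ⊤}
  B4:   IN={d:6; rest ⊤}   OUT={d:6; rest ⊤}
  B5:   IN={d:6; rest ⊤}   OUT={d:6; rest ⊤}
  B6:   IN={d:6; rest ⊤}   OUT={d:-4; rest ⊤}

Merge at B4: IN[B4] = OUT[B1] ⊔ OUT[B3] = {a: ⊤, b: ⊤, c: ⊤, d: 6, e: ⊤, f: ⊤}

Answer: {a: ⊤, b: ⊤, c: ⊤, d: 6, e: ⊤, f: ⊤}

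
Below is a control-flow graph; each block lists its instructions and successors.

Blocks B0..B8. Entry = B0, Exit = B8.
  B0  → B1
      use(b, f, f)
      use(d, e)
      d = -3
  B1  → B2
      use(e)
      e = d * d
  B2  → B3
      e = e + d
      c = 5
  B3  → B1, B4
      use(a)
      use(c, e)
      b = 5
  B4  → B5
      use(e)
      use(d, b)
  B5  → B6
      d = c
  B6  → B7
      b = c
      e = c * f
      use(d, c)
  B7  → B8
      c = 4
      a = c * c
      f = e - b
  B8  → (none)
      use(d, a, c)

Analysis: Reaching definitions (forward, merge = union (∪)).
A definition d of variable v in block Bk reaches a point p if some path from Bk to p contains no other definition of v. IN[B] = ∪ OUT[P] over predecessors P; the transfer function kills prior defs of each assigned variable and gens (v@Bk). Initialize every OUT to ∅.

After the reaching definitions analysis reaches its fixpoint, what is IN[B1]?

Answer: {b@B3, c@B2, d@B0, e@B2}

Trace:
Converged values:
  B0: | IN={} | OUT={d@B0}
  B1: | IN={b@B3, c@B2, d@B0, e@B2} | OUT={b@B3, c@B2, d@B0, e@B1}
  B2: | IN={b@B3, c@B2, d@B0, e@B1} | OUT={b@B3, c@B2, d@B0, e@B2}
  B3: | IN={b@B3, c@B2, d@B0, e@B2} | OUT={b@B3, c@B2, d@B0, e@B2}
  B4: | IN={b@B3, c@B2, d@B0, e@B2} | OUT={b@B3, c@B2, d@B0, e@B2}
  B5: | IN={b@B3, c@B2, d@B0, e@B2} | OUT={b@B3, c@B2, d@B5, e@B2}
  B6: | IN={b@B3, c@B2, d@B5, e@B2} | OUT={b@B6, c@B2, d@B5, e@B6}
  B7: | IN={b@B6, c@B2, d@B5, e@B6} | OUT={a@B7, b@B6, c@B7, d@B5, e@B6, f@B7}
  B8: | IN={a@B7, b@B6, c@B7, d@B5, e@B6, f@B7} | OUT={a@B7, b@B6, c@B7, d@B5, e@B6, f@B7}

Merge at B1: IN[B1] = OUT[B0] ⊔ OUT[B3] = {b@B3, c@B2, d@B0, e@B2}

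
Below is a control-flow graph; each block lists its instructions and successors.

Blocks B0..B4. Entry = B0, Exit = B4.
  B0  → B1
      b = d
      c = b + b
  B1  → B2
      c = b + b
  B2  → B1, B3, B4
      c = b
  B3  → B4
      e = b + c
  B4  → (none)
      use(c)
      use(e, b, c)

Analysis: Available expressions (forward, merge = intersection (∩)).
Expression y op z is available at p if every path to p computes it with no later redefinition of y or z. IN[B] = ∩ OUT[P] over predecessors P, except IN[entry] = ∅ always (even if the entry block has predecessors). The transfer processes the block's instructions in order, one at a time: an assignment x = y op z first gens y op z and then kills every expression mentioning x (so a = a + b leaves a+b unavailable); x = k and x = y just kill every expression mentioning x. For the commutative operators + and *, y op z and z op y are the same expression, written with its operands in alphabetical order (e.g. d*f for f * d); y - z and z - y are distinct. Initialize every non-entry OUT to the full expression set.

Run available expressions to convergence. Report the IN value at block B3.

Fixpoint table:
  B0:  IN={}  OUT={b+b}
  B1:  IN={b+b}  OUT={b+b}
  B2:  IN={b+b}  OUT={b+b}
  B3:  IN={b+b}  OUT={b+b, b+c}
  B4:  IN={b+b}  OUT={b+b}

Merge at B3: IN[B3] = OUT[B2] = {b+b}

Answer: {b+b}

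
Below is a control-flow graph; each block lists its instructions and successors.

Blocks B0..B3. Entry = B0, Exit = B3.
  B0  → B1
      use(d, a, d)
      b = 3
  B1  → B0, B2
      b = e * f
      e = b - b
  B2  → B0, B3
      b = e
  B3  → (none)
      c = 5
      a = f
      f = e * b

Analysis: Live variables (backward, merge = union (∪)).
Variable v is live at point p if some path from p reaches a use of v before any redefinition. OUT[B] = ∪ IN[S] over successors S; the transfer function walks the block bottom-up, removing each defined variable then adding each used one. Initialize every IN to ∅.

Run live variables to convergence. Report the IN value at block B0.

Fixpoint table:
  B0:  IN={a, d, e, f}  OUT={a, d, e, f}
  B1:  IN={a, d, e, f}  OUT={a, d, e, f}
  B2:  IN={a, d, e, f}  OUT={a, b, d, e, f}
  B3:  IN={b, e, f}  OUT={}

Merge at B0: OUT[B0] = IN[B1] = {a, d, e, f}
Applying B0's transfer function to that OUT value gives IN[B0] (row B0 above).

Answer: {a, d, e, f}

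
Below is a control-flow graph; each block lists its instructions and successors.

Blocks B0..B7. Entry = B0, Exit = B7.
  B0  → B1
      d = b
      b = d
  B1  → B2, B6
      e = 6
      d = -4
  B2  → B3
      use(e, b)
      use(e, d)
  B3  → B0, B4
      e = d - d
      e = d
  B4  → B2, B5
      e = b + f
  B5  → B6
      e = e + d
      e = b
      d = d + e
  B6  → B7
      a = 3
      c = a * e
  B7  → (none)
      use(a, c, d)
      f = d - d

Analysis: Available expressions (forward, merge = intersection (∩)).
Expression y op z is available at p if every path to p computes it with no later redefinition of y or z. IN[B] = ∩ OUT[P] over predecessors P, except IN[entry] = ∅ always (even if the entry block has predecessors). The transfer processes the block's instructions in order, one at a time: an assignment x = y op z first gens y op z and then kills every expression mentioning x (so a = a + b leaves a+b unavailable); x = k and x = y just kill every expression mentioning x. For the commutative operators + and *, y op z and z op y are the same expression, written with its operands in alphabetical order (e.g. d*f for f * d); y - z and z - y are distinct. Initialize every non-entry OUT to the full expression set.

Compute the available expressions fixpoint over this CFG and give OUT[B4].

Answer: {b+f, d-d}

Trace:
Fixpoint table:
  B0:  IN={}  OUT={}
  B1:  IN={}  OUT={}
  B2:  IN={}  OUT={}
  B3:  IN={}  OUT={d-d}
  B4:  IN={d-d}  OUT={b+f, d-d}
  B5:  IN={b+f, d-d}  OUT={b+f}
  B6:  IN={}  OUT={a*e}
  B7:  IN={a*e}  OUT={a*e, d-d}

Merge at B4: IN[B4] = OUT[B3] = {d-d}
Applying B4's transfer function to that IN value gives OUT[B4] (row B4 above).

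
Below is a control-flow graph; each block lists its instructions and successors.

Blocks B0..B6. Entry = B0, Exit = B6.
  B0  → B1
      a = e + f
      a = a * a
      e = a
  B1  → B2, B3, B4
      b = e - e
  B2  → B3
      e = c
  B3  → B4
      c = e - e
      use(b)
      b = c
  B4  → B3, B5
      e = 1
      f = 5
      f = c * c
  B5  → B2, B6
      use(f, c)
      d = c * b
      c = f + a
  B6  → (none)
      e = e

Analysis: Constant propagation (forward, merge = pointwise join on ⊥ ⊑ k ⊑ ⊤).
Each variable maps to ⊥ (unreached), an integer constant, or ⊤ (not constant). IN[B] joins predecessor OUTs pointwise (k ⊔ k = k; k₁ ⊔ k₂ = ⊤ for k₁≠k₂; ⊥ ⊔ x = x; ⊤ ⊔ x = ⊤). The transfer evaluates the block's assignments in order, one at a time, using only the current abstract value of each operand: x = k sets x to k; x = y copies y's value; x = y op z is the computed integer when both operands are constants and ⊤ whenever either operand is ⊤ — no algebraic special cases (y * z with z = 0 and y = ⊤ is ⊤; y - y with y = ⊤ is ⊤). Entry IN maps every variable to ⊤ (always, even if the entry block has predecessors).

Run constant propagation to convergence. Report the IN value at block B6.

Per-block solution:
  B0:  IN=(all ⊤)  OUT=(all ⊤)
  B1:  IN=(all ⊤)  OUT=(all ⊤)
  B2:  IN=(all ⊤)  OUT=(all ⊤)
  B3:  IN=(all ⊤)  OUT=(all ⊤)
  B4:  IN=(all ⊤)  OUT={e:1; rest ⊤}
  B5:  IN={e:1; rest ⊤}  OUT={e:1; rest ⊤}
  B6:  IN={e:1; rest ⊤}  OUT={e:1; rest ⊤}

Merge at B6: IN[B6] = OUT[B5] = {a: ⊤, b: ⊤, c: ⊤, d: ⊤, e: 1, f: ⊤}

Answer: {a: ⊤, b: ⊤, c: ⊤, d: ⊤, e: 1, f: ⊤}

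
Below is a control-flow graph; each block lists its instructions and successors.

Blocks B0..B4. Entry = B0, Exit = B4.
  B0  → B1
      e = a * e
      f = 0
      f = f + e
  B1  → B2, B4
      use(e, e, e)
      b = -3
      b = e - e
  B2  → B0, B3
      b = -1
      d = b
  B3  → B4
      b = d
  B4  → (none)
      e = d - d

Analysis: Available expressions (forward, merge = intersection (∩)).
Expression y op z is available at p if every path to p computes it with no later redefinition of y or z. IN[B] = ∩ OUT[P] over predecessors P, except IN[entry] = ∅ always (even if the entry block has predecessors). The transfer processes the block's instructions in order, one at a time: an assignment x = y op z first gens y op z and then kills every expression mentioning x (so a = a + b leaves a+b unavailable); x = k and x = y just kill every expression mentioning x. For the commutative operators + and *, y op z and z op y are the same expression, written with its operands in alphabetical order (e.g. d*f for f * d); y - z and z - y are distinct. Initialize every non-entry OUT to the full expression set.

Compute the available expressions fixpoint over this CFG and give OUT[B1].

Fixpoint table:
  B0: | IN={} | OUT={}
  B1: | IN={} | OUT={e-e}
  B2: | IN={e-e} | OUT={e-e}
  B3: | IN={e-e} | OUT={e-e}
  B4: | IN={e-e} | OUT={d-d}

Merge at B1: IN[B1] = OUT[B0] = {}
Applying B1's transfer function to that IN value gives OUT[B1] (row B1 above).

Answer: {e-e}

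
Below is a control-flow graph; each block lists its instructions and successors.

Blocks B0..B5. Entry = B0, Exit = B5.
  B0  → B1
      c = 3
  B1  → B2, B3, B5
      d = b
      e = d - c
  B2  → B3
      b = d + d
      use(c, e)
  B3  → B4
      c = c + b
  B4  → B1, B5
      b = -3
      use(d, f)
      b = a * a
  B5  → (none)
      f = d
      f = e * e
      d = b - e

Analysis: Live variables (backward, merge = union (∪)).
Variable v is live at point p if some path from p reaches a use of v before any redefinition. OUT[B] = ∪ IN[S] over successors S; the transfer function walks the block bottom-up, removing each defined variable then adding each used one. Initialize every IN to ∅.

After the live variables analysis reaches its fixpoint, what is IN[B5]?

Per-block solution:
  B0:  IN={a, b, f}  OUT={a, b, c, f}
  B1:  IN={a, b, c, f}  OUT={a, b, c, d, e, f}
  B2:  IN={a, c, d, e, f}  OUT={a, b, c, d, e, f}
  B3:  IN={a, b, c, d, e, f}  OUT={a, c, d, e, f}
  B4:  IN={a, c, d, e, f}  OUT={a, b, c, d, e, f}
  B5:  IN={b, d, e}  OUT={}

B5 is the boundary node: OUT[B5] = {}
Applying B5's transfer function to that OUT value gives IN[B5] (row B5 above).

Answer: {b, d, e}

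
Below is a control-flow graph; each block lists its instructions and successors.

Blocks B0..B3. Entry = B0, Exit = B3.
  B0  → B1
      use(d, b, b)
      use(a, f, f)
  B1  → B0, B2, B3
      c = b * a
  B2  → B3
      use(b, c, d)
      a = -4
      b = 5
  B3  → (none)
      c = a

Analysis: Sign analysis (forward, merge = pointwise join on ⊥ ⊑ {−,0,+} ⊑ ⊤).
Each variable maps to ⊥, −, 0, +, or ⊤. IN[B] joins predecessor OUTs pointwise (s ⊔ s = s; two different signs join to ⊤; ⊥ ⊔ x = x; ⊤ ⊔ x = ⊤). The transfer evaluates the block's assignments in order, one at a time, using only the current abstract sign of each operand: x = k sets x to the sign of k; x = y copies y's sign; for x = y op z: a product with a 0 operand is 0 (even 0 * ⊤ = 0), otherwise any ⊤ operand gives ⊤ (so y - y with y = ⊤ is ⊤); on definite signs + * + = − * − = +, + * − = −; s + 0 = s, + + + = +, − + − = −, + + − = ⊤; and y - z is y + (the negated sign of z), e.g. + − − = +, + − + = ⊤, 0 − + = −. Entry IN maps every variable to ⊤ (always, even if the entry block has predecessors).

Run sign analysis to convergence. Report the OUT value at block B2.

Answer: {a: -, b: +, c: ⊤, d: ⊤, e: ⊤, f: ⊤}

Derivation:
Fixpoint table:
  B0: | IN=(all ⊤) | OUT=(all ⊤)
  B1: | IN=(all ⊤) | OUT=(all ⊤)
  B2: | IN=(all ⊤) | OUT={a:-, b:+; rest ⊤}
  B3: | IN=(all ⊤) | OUT=(all ⊤)

Merge at B2: IN[B2] = OUT[B1] = {a: ⊤, b: ⊤, c: ⊤, d: ⊤, e: ⊤, f: ⊤}
Applying B2's transfer function to that IN value gives OUT[B2] (row B2 above).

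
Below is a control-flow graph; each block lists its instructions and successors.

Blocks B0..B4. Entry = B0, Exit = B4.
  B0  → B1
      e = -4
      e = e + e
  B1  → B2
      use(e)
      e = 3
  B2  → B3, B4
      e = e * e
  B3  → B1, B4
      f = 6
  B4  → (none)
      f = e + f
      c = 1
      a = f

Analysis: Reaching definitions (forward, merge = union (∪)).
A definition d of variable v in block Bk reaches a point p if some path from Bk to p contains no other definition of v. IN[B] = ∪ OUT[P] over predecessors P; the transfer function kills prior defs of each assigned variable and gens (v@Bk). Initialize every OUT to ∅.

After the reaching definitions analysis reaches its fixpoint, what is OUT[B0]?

Answer: {e@B0}

Derivation:
Fixpoint table:
  B0: | IN={} | OUT={e@B0}
  B1: | IN={e@B0, e@B2, f@B3} | OUT={e@B1, f@B3}
  B2: | IN={e@B1, f@B3} | OUT={e@B2, f@B3}
  B3: | IN={e@B2, f@B3} | OUT={e@B2, f@B3}
  B4: | IN={e@B2, f@B3} | OUT={a@B4, c@B4, e@B2, f@B4}

B0 is the boundary node: IN[B0] = {}
Applying B0's transfer function to that IN value gives OUT[B0] (row B0 above).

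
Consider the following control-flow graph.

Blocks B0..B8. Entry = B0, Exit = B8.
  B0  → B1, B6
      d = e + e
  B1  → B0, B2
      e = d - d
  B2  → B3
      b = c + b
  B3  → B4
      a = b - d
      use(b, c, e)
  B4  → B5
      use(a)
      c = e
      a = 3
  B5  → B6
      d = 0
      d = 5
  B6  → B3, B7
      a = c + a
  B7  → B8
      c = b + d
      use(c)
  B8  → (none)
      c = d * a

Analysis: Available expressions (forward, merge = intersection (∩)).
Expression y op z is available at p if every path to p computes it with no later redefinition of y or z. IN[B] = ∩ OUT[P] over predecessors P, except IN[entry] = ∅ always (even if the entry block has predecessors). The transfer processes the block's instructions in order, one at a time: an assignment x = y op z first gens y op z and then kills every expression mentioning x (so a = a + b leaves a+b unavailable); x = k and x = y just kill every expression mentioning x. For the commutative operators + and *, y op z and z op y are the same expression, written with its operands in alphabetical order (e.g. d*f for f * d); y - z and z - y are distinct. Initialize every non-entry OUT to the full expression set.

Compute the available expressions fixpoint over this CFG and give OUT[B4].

Fixpoint table:
  B0: | IN={} | OUT={e+e}
  B1: | IN={e+e} | OUT={d-d}
  B2: | IN={d-d} | OUT={d-d}
  B3: | IN={} | OUT={b-d}
  B4: | IN={b-d} | OUT={b-d}
  B5: | IN={b-d} | OUT={}
  B6: | IN={} | OUT={}
  B7: | IN={} | OUT={b+d}
  B8: | IN={b+d} | OUT={a*d, b+d}

Merge at B4: IN[B4] = OUT[B3] = {b-d}
Applying B4's transfer function to that IN value gives OUT[B4] (row B4 above).

Answer: {b-d}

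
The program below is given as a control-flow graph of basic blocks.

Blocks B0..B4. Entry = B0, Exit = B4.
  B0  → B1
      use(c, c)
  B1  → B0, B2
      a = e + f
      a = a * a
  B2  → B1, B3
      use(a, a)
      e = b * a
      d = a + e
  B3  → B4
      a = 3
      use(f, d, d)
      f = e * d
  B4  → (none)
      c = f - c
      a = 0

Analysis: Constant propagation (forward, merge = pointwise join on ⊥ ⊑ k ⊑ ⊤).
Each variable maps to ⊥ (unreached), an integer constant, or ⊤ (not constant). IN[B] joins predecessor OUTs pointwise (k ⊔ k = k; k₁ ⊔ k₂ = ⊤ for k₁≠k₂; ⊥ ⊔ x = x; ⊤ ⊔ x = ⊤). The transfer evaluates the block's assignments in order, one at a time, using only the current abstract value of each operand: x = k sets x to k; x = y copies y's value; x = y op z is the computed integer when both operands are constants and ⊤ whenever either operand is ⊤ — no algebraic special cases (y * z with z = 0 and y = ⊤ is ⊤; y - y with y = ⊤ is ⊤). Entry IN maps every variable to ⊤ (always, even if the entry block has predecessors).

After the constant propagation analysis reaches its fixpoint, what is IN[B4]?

Answer: {a: 3, b: ⊤, c: ⊤, d: ⊤, e: ⊤, f: ⊤}

Trace:
Per-block solution:
  B0: | IN=(all ⊤) | OUT=(all ⊤)
  B1: | IN=(all ⊤) | OUT=(all ⊤)
  B2: | IN=(all ⊤) | OUT=(all ⊤)
  B3: | IN=(all ⊤) | OUT={a:3; rest ⊤}
  B4: | IN={a:3; rest ⊤} | OUT={a:0; rest ⊤}

Merge at B4: IN[B4] = OUT[B3] = {a: 3, b: ⊤, c: ⊤, d: ⊤, e: ⊤, f: ⊤}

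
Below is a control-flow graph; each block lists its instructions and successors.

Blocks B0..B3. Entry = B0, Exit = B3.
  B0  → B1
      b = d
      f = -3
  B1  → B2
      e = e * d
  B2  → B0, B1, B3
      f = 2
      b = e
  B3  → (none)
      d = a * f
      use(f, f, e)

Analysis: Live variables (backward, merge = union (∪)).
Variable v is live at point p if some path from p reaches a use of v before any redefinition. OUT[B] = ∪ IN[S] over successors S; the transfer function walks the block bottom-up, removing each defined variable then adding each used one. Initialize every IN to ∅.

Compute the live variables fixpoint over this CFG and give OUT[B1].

Answer: {a, d, e}

Working:
Per-block solution:
  B0: | IN={a, d, e} | OUT={a, d, e}
  B1: | IN={a, d, e} | OUT={a, d, e}
  B2: | IN={a, d, e} | OUT={a, d, e, f}
  B3: | IN={a, e, f} | OUT={}

Merge at B1: OUT[B1] = IN[B2] = {a, d, e}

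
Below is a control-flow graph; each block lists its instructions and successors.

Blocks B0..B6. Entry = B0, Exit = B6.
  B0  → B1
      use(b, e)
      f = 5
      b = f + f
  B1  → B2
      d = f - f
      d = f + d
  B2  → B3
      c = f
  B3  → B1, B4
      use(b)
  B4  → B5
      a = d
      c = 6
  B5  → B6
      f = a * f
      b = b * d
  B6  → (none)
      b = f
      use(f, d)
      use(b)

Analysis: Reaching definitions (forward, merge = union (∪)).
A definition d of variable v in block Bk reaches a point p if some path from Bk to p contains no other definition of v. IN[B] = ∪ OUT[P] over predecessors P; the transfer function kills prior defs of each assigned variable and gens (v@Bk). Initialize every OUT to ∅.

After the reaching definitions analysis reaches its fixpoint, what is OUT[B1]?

Answer: {b@B0, c@B2, d@B1, f@B0}

Derivation:
Converged values:
  B0:   IN={}   OUT={b@B0, f@B0}
  B1:   IN={b@B0, c@B2, d@B1, f@B0}   OUT={b@B0, c@B2, d@B1, f@B0}
  B2:   IN={b@B0, c@B2, d@B1, f@B0}   OUT={b@B0, c@B2, d@B1, f@B0}
  B3:   IN={b@B0, c@B2, d@B1, f@B0}   OUT={b@B0, c@B2, d@B1, f@B0}
  B4:   IN={b@B0, c@B2, d@B1, f@B0}   OUT={a@B4, b@B0, c@B4, d@B1, f@B0}
  B5:   IN={a@B4, b@B0, c@B4, d@B1, f@B0}   OUT={a@B4, b@B5, c@B4, d@B1, f@B5}
  B6:   IN={a@B4, b@B5, c@B4, d@B1, f@B5}   OUT={a@B4, b@B6, c@B4, d@B1, f@B5}

Merge at B1: IN[B1] = OUT[B0] ⊔ OUT[B3] = {b@B0, c@B2, d@B1, f@B0}
Applying B1's transfer function to that IN value gives OUT[B1] (row B1 above).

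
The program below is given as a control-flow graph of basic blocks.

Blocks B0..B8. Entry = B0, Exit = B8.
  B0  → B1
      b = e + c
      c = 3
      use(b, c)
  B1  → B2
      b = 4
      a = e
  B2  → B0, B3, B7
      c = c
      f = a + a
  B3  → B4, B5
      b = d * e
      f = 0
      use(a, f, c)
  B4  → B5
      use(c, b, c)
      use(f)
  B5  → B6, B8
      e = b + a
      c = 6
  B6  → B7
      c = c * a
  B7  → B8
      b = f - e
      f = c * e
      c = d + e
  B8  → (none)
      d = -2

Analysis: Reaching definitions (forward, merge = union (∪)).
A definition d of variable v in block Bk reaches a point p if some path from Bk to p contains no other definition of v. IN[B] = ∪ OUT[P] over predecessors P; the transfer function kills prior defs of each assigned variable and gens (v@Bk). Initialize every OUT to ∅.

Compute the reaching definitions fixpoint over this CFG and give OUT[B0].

Per-block solution:
  B0:  IN={a@B1, b@B1, c@B2, f@B2}  OUT={a@B1, b@B0, c@B0, f@B2}
  B1:  IN={a@B1, b@B0, c@B0, f@B2}  OUT={a@B1, b@B1, c@B0, f@B2}
  B2:  IN={a@B1, b@B1, c@B0, f@B2}  OUT={a@B1, b@B1, c@B2, f@B2}
  B3:  IN={a@B1, b@B1, c@B2, f@B2}  OUT={a@B1, b@B3, c@B2, f@B3}
  B4:  IN={a@B1, b@B3, c@B2, f@B3}  OUT={a@B1, b@B3, c@B2, f@B3}
  B5:  IN={a@B1, b@B3, c@B2, f@B3}  OUT={a@B1, b@B3, c@B5, e@B5, f@B3}
  B6:  IN={a@B1, b@B3, c@B5, e@B5, f@B3}  OUT={a@B1, b@B3, c@B6, e@B5, f@B3}
  B7:  IN={a@B1, b@B1, b@B3, c@B2, c@B6, e@B5, f@B2, f@B3}  OUT={a@B1, b@B7, c@B7, e@B5, f@B7}
  B8:  IN={a@B1, b@B3, b@B7, c@B5, c@B7, e@B5, f@B3, f@B7}  OUT={a@B1, b@B3, b@B7, c@B5, c@B7, d@B8, e@B5, f@B3, f@B7}

Merge at B0 (entry node, so the boundary value {} is joined with the incoming edge(s)): IN[B0] = {} ⊔ OUT[B2] = {a@B1, b@B1, c@B2, f@B2}
Applying B0's transfer function to that IN value gives OUT[B0] (row B0 above).

Answer: {a@B1, b@B0, c@B0, f@B2}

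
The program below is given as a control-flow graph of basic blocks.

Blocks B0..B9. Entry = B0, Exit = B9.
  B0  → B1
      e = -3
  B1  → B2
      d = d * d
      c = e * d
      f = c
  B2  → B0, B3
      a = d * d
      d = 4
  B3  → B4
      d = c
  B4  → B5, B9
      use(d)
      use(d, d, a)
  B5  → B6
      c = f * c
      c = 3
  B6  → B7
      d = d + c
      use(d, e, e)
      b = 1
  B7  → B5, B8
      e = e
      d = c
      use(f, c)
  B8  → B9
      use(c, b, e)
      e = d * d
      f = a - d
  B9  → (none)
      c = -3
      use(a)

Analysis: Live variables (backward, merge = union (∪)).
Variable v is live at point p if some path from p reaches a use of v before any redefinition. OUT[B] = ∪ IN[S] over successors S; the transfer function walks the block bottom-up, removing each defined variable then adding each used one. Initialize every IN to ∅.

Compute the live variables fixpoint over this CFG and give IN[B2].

Per-block solution:
  B0:  IN={d}  OUT={d, e}
  B1:  IN={d, e}  OUT={c, d, e, f}
  B2:  IN={c, d, e, f}  OUT={a, c, d, e, f}
  B3:  IN={a, c, e, f}  OUT={a, c, d, e, f}
  B4:  IN={a, c, d, e, f}  OUT={a, c, d, e, f}
  B5:  IN={a, c, d, e, f}  OUT={a, c, d, e, f}
  B6:  IN={a, c, d, e, f}  OUT={a, b, c, e, f}
  B7:  IN={a, b, c, e, f}  OUT={a, b, c, d, e, f}
  B8:  IN={a, b, c, d, e}  OUT={a}
  B9:  IN={a}  OUT={}

Merge at B2: OUT[B2] = IN[B0] ⊔ IN[B3] = {a, c, d, e, f}
Applying B2's transfer function to that OUT value gives IN[B2] (row B2 above).

Answer: {c, d, e, f}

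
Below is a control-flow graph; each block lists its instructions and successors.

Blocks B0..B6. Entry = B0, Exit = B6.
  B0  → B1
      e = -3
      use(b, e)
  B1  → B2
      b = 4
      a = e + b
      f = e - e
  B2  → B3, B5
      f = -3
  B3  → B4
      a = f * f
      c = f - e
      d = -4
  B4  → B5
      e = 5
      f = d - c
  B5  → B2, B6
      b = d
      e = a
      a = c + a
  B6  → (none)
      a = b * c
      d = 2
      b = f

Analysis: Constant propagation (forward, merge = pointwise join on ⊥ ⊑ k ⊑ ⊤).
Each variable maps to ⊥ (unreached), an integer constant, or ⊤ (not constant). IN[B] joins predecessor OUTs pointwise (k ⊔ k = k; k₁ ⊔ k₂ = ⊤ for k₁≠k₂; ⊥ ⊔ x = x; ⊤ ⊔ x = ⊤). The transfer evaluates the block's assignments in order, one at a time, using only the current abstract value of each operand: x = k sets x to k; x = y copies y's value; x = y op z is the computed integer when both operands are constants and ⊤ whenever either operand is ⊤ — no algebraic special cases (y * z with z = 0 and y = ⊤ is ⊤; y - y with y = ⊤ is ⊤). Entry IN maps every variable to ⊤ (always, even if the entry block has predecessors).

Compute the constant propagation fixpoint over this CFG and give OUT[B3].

Answer: {a: 9, b: ⊤, c: ⊤, d: -4, e: ⊤, f: -3}

Working:
Per-block solution:
  B0: | IN=(all ⊤) | OUT={e:-3; rest ⊤}
  B1: | IN={e:-3; rest ⊤} | OUT={a:1, b:4, e:-3, f:0; rest ⊤}
  B2: | IN=(all ⊤) | OUT={f:-3; rest ⊤}
  B3: | IN={f:-3; rest ⊤} | OUT={a:9, d:-4, f:-3; rest ⊤}
  B4: | IN={a:9, d:-4, f:-3; rest ⊤} | OUT={a:9, d:-4, e:5; rest ⊤}
  B5: | IN=(all ⊤) | OUT=(all ⊤)
  B6: | IN=(all ⊤) | OUT={d:2; rest ⊤}

Merge at B3: IN[B3] = OUT[B2] = {a: ⊤, b: ⊤, c: ⊤, d: ⊤, e: ⊤, f: -3}
Applying B3's transfer function to that IN value gives OUT[B3] (row B3 above).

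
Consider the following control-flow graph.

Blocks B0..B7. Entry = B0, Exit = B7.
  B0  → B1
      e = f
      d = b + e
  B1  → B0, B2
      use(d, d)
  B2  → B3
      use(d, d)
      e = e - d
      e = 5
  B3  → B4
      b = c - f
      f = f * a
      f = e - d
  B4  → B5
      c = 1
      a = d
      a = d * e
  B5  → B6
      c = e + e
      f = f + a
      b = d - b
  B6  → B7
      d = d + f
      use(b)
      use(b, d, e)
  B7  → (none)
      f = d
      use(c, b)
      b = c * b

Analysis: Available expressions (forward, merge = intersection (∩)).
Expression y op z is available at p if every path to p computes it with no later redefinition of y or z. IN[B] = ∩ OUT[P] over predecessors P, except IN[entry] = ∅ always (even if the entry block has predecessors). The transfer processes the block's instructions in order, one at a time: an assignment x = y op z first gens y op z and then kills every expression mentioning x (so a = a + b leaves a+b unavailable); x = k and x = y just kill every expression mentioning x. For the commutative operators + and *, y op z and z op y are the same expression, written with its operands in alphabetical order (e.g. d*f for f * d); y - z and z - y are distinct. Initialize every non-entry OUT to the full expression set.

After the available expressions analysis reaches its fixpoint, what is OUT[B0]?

Converged values:
  B0: | IN={} | OUT={b+e}
  B1: | IN={b+e} | OUT={b+e}
  B2: | IN={b+e} | OUT={}
  B3: | IN={} | OUT={e-d}
  B4: | IN={e-d} | OUT={d*e, e-d}
  B5: | IN={d*e, e-d} | OUT={d*e, e+e, e-d}
  B6: | IN={d*e, e+e, e-d} | OUT={e+e}
  B7: | IN={e+e} | OUT={e+e}

Merge at B0 (entry node, so the boundary value {} is joined with the incoming edge(s)): IN[B0] = {} ∩ OUT[B1] = {}
Applying B0's transfer function to that IN value gives OUT[B0] (row B0 above).

Answer: {b+e}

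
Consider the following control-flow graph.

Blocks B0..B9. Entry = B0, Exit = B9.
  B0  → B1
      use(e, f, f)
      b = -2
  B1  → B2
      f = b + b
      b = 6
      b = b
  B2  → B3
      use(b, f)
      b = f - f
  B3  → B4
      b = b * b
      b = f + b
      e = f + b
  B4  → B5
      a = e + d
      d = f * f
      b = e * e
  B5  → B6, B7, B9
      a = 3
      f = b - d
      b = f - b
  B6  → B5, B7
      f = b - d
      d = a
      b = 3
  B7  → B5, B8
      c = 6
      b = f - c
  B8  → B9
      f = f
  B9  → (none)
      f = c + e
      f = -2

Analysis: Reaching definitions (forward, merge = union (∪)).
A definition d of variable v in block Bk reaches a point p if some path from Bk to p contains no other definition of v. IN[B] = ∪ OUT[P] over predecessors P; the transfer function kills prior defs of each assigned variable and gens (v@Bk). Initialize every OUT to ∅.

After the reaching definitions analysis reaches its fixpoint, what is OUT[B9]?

Answer: {a@B5, b@B5, b@B7, c@B7, d@B4, d@B6, e@B3, f@B9}

Trace:
Per-block solution:
  B0:  IN={}  OUT={b@B0}
  B1:  IN={b@B0}  OUT={b@B1, f@B1}
  B2:  IN={b@B1, f@B1}  OUT={b@B2, f@B1}
  B3:  IN={b@B2, f@B1}  OUT={b@B3, e@B3, f@B1}
  B4:  IN={b@B3, e@B3, f@B1}  OUT={a@B4, b@B4, d@B4, e@B3, f@B1}
  B5:  IN={a@B4, a@B5, b@B4, b@B6, b@B7, c@B7, d@B4, d@B6, e@B3, f@B1, f@B5, f@B6}  OUT={a@B5, b@B5, c@B7, d@B4, d@B6, e@B3, f@B5}
  B6:  IN={a@B5, b@B5, c@B7, d@B4, d@B6, e@B3, f@B5}  OUT={a@B5, b@B6, c@B7, d@B6, e@B3, f@B6}
  B7:  IN={a@B5, b@B5, b@B6, c@B7, d@B4, d@B6, e@B3, f@B5, f@B6}  OUT={a@B5, b@B7, c@B7, d@B4, d@B6, e@B3, f@B5, f@B6}
  B8:  IN={a@B5, b@B7, c@B7, d@B4, d@B6, e@B3, f@B5, f@B6}  OUT={a@B5, b@B7, c@B7, d@B4, d@B6, e@B3, f@B8}
  B9:  IN={a@B5, b@B5, b@B7, c@B7, d@B4, d@B6, e@B3, f@B5, f@B8}  OUT={a@B5, b@B5, b@B7, c@B7, d@B4, d@B6, e@B3, f@B9}

Merge at B9: IN[B9] = OUT[B5] ⊔ OUT[B8] = {a@B5, b@B5, b@B7, c@B7, d@B4, d@B6, e@B3, f@B5, f@B8}
Applying B9's transfer function to that IN value gives OUT[B9] (row B9 above).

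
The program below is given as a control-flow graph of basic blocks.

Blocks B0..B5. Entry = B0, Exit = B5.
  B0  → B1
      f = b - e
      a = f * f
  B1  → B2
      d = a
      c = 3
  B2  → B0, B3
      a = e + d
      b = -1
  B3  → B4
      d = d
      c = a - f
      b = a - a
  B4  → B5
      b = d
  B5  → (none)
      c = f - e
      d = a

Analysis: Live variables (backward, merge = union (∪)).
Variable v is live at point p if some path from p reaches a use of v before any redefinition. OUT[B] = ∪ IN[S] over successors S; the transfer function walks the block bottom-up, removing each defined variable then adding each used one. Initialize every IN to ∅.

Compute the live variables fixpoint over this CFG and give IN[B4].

Converged values:
  B0: | IN={b, e} | OUT={a, e, f}
  B1: | IN={a, e, f} | OUT={d, e, f}
  B2: | IN={d, e, f} | OUT={a, b, d, e, f}
  B3: | IN={a, d, e, f} | OUT={a, d, e, f}
  B4: | IN={a, d, e, f} | OUT={a, e, f}
  B5: | IN={a, e, f} | OUT={}

Merge at B4: OUT[B4] = IN[B5] = {a, e, f}
Applying B4's transfer function to that OUT value gives IN[B4] (row B4 above).

Answer: {a, d, e, f}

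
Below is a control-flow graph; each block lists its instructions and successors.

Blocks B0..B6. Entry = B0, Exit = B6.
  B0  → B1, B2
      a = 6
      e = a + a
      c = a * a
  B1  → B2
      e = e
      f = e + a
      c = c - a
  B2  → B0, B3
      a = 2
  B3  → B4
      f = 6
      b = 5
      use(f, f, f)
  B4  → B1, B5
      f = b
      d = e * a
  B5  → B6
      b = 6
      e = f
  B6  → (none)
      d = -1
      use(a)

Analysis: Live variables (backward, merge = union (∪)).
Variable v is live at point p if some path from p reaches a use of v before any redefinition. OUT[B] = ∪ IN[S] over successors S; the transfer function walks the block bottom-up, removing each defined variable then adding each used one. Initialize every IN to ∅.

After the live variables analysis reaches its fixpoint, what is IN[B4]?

Converged values:
  B0:   IN={}   OUT={a, c, e}
  B1:   IN={a, c, e}   OUT={c, e}
  B2:   IN={c, e}   OUT={a, c, e}
  B3:   IN={a, c, e}   OUT={a, b, c, e}
  B4:   IN={a, b, c, e}   OUT={a, c, e, f}
  B5:   IN={a, f}   OUT={a}
  B6:   IN={a}   OUT={}

Merge at B4: OUT[B4] = IN[B1] ⊔ IN[B5] = {a, c, e, f}
Applying B4's transfer function to that OUT value gives IN[B4] (row B4 above).

Answer: {a, b, c, e}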